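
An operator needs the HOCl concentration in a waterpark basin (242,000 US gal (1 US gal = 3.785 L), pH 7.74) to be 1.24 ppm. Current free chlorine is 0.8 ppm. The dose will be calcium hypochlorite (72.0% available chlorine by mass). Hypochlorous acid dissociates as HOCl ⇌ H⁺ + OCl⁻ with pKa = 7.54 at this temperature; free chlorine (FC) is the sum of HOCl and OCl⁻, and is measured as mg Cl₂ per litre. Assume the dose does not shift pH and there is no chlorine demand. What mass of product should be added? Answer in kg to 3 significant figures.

3.06 kg

Volume: 242,000 US gal × 3.785 L/gal = 915,970 L.
[OCl⁻]/[HOCl] = 10^(pH − pKa) = 10^(7.74 − 7.54) = 1.585; fraction as HOCl = 1/(1 + 1.585) = 0.3869.
Free chlorine required for 1.24 ppm HOCl: 1.24 / 0.3869 = 3.205 ppm.
FC to add: 3.205 − 0.8 = 2.405 mg/L as Cl₂.
Cl₂ equivalent: 2.405 mg/L × 915,970 L = 2203 g.
Product at 72.0% available Cl: 2203 / 0.72 = 3060 g.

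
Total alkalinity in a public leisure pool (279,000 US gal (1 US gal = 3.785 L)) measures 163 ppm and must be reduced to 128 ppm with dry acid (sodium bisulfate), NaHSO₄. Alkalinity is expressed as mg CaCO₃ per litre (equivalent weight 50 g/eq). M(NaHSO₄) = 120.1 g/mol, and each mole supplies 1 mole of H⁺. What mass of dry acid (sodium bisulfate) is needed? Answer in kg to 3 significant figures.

88.8 kg

Volume: 279,000 US gal × 3.785 L/gal = 1,056,015 L.
Alkalinity to neutralize: (163 − 128) = 35 mg/L as CaCO₃ × 1,056,015 L = 36,960 g as CaCO₃.
Equivalents of H⁺ required: 36,960 ÷ 50 g/eq = 739.2 eq = 739.2 mol NaHSO₄.
Mass of NaHSO₄: 739.2 × 120.1 = 88,780 g.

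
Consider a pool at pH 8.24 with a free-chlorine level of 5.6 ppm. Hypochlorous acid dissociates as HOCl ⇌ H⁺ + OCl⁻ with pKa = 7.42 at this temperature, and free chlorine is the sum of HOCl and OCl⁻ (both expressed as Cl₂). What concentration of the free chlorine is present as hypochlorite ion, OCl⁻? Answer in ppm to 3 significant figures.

[OCl⁻]/[HOCl] = 10^(pH − pKa) = 10^(8.24 − 7.42) = 10^0.82 = 6.607.
Fraction as HOCl = 1 / (1 + 6.607) = 0.1315.
OCl⁻ = (1 − 0.1315) × 5.6 ppm = 4.864 ppm.

4.86 ppm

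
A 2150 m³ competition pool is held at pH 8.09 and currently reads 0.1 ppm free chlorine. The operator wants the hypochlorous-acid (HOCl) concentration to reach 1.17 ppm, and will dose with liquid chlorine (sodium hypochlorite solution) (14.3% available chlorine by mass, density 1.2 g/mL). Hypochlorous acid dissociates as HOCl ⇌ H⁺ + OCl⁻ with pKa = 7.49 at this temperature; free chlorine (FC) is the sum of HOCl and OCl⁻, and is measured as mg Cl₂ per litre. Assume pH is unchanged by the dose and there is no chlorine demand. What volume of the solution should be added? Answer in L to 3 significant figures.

71.8 L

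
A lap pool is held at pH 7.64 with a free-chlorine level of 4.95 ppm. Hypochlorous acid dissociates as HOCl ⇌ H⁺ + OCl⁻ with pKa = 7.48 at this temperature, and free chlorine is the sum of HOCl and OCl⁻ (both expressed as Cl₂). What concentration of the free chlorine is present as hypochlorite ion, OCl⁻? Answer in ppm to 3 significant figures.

2.93 ppm

[OCl⁻]/[HOCl] = 10^(pH − pKa) = 10^(7.64 − 7.48) = 10^0.16 = 1.445.
Fraction as HOCl = 1 / (1 + 1.445) = 0.4089.
OCl⁻ = (1 − 0.4089) × 4.95 ppm = 2.926 ppm.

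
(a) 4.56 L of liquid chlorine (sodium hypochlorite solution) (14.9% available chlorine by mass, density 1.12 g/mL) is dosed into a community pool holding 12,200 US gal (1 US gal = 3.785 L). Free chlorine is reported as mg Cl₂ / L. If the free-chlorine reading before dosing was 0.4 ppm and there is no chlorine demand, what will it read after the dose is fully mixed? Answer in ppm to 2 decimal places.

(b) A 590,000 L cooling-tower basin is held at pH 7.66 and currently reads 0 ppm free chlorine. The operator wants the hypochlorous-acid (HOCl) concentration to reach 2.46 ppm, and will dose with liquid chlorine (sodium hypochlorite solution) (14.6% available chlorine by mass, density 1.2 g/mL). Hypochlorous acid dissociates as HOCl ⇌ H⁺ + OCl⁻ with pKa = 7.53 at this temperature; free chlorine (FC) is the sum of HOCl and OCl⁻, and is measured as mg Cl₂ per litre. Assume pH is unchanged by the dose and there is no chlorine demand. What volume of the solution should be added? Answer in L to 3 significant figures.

(a) 16.88 ppm; (b) 19.5 L

(a) Volume: 12,200 US gal × 3.785 L/gal = 46,177 L.
(a) Mass of solution: 4.56 L × 1000 mL/L × 1.12 g/mL = 5107 g.
(a) Available chlorine delivered: 5107 g × 0.149 = 761 g as Cl₂.
(a) Concentration rise: 761 g / 46,177 L = 16.48 mg/L = 16.48 ppm.
(a) Final FC: 0.4 + 16.48 = 16.88 ppm.

(b) [OCl⁻]/[HOCl] = 10^(pH − pKa) = 10^(7.66 − 7.53) = 1.349; fraction as HOCl = 1/(1 + 1.349) = 0.4257.
(b) Free chlorine required for 2.46 ppm HOCl: 2.46 / 0.4257 = 5.778 ppm.
(b) FC to add: 5.778 − 0 = 5.778 mg/L as Cl₂.
(b) Cl₂ equivalent: 5.778 mg/L × 590,000 L = 3409 g.
(b) Product at 14.6% available Cl: 3409 / 0.146 = 23,350 g.
(b) Volume: 23,350 g ÷ 1.2 g/mL = 19,460 mL.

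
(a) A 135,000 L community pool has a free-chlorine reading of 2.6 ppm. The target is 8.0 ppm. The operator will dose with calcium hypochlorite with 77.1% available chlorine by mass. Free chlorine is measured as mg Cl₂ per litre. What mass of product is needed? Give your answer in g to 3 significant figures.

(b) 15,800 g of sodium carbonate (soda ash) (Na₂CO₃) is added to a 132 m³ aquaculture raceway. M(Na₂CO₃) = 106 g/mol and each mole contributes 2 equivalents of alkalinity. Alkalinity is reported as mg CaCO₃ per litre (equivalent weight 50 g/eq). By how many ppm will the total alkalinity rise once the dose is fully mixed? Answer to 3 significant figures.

(a) Chlorine deficit: 8.0 − 2.6 = 5.4 ppm = 5.4 mg/L as Cl₂.
(a) Cl₂ equivalent needed: 5.4 mg/L × 135,000 L = 729,000 mg = 729 g.
(a) Product at 77.1% available chlorine: 729 / 0.771 = 945.5 g.

(b) Volume: 132 m³ = 132,000 L.
(b) Moles of Na₂CO₃: 15,800 g ÷ 106 g/mol = 149.1 mol → 298.1 eq of alkalinity.
(b) As CaCO₃: 298.1 eq × 50 g/eq = 14,910 g.
(b) Rise: 14,910 g / 132,000 L × 1000 = 112.9 mg/L.

(a) 946 g; (b) 113 ppm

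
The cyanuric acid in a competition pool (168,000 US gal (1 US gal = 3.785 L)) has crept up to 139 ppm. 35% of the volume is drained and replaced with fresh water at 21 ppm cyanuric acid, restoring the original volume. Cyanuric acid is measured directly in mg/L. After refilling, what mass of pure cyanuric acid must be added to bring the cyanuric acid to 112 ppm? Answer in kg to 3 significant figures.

Volume: 168,000 US gal × 3.785 L/gal = 635,880 L.
After draining 35% and refilling: 139 × 0.65 + 21 × 0.35 = 97.7 ppm.
Deficit to target: 112 − 97.7 = 14.3 mg/L.
Mass: 14.3 mg/L × 635,880 L = 9093 g cyanuric acid.

9.09 kg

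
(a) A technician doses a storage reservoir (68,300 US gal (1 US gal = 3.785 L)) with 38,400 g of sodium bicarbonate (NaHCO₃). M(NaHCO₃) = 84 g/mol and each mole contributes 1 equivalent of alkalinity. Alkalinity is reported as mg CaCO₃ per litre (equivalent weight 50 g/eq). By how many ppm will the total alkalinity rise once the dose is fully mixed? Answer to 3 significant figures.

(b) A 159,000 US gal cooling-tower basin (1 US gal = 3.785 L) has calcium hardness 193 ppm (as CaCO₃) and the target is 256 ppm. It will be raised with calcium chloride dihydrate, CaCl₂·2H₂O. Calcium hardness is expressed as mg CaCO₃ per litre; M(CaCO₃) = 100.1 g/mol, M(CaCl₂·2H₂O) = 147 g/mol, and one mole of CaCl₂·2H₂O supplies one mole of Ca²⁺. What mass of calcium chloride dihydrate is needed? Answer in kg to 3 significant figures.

(a) Volume: 68,300 US gal × 3.785 L/gal = 258,516 L.
(a) Moles of NaHCO₃: 38,400 g ÷ 84 g/mol = 457.1 mol → 457.1 eq of alkalinity.
(a) As CaCO₃: 457.1 eq × 50 g/eq = 22,860 g.
(a) Rise: 22,860 g / 258,516 L × 1000 = 88.42 mg/L.

(b) Volume: 159,000 US gal × 3.785 L/gal = 601,815 L.
(b) Hardness to add: (256 − 193) = 63 mg/L as CaCO₃ × 601,815 L = 37,910 g as CaCO₃.
(b) Moles of Ca²⁺ (1 mol Ca²⁺ ≡ 1 mol CaCO₃): 37,910 / 100.1 g/mol = 378.8 mol.
(b) Mass of CaCl₂·2H₂O: 378.8 × 147 = 55,680 g.

(a) 88.4 ppm; (b) 55.7 kg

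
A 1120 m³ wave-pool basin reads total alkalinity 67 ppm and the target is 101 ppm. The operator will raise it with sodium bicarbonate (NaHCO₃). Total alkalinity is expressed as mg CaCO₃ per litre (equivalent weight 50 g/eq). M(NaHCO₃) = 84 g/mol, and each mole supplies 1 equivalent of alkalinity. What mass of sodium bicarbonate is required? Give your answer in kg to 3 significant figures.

64.0 kg

Volume: 1120 m³ = 1,120,000 L.
Alkalinity to add: (101 − 67) = 34 mg/L as CaCO₃ × 1,120,000 L = 38,080 g as CaCO₃.
Equivalents: 38,080 g ÷ 50 g/eq = 761.6 eq.
NaHCO₃ supplies 1 eq per mole → 761.6 mol.
Mass: 761.6 mol × 84 g/mol = 63,970 g.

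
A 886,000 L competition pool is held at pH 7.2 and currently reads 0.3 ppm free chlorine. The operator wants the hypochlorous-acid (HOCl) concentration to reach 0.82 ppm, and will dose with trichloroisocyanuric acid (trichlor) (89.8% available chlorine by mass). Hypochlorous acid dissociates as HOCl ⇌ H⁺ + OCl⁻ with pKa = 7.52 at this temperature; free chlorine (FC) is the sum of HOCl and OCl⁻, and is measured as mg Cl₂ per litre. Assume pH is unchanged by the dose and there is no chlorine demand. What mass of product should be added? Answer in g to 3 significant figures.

900 g

[OCl⁻]/[HOCl] = 10^(pH − pKa) = 10^(7.2 − 7.52) = 0.4786; fraction as HOCl = 1/(1 + 0.4786) = 0.6763.
Free chlorine required for 0.82 ppm HOCl: 0.82 / 0.6763 = 1.212 ppm.
FC to add: 1.212 − 0.3 = 0.9125 mg/L as Cl₂.
Cl₂ equivalent: 0.9125 mg/L × 886,000 L = 808.5 g.
Product at 89.8% available Cl: 808.5 / 0.898 = 900.3 g.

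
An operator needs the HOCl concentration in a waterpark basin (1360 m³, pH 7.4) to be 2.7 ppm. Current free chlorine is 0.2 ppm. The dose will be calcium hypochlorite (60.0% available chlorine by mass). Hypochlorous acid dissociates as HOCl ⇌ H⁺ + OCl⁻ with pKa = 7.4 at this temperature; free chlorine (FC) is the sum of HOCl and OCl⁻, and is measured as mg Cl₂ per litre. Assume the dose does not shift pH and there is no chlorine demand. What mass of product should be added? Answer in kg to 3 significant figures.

Volume: 1360 m³ = 1,360,000 L.
[OCl⁻]/[HOCl] = 10^(pH − pKa) = 10^(7.4 − 7.4) = 1; fraction as HOCl = 1/(1 + 1) = 0.5.
Free chlorine required for 2.7 ppm HOCl: 2.7 / 0.5 = 5.4 ppm.
FC to add: 5.4 − 0.2 = 5.2 mg/L as Cl₂.
Cl₂ equivalent: 5.2 mg/L × 1,360,000 L = 7072 g.
Product at 60.0% available Cl: 7072 / 0.6 = 11,790 g.

11.8 kg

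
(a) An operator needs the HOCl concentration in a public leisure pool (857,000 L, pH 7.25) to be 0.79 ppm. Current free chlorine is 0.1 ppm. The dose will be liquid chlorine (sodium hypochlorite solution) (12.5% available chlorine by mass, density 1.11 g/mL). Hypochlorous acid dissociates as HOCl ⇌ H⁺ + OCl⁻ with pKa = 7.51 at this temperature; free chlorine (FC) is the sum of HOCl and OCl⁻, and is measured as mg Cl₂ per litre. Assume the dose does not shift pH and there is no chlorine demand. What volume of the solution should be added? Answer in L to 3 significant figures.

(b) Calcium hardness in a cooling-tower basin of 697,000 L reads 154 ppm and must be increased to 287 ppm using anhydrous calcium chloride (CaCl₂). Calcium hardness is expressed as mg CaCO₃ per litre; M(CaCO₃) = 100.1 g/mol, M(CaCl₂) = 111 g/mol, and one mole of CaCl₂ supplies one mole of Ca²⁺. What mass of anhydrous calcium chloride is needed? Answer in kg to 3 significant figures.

(a) 6.94 L; (b) 103 kg

(a) [OCl⁻]/[HOCl] = 10^(pH − pKa) = 10^(7.25 − 7.51) = 0.5495; fraction as HOCl = 1/(1 + 0.5495) = 0.6454.
(a) Free chlorine required for 0.79 ppm HOCl: 0.79 / 0.6454 = 1.224 ppm.
(a) FC to add: 1.224 − 0.1 = 1.124 mg/L as Cl₂.
(a) Cl₂ equivalent: 1.124 mg/L × 857,000 L = 963.4 g.
(a) Product at 12.5% available Cl: 963.4 / 0.125 = 7707 g.
(a) Volume: 7707 g ÷ 1.11 g/mL = 6943 mL.

(b) Hardness to add: (287 − 154) = 133 mg/L as CaCO₃ × 697,000 L = 92,700 g as CaCO₃.
(b) Moles of Ca²⁺ (1 mol Ca²⁺ ≡ 1 mol CaCO₃): 92,700 / 100.1 g/mol = 926.1 mol.
(b) Mass of CaCl₂: 926.1 × 111 = 102,800 g.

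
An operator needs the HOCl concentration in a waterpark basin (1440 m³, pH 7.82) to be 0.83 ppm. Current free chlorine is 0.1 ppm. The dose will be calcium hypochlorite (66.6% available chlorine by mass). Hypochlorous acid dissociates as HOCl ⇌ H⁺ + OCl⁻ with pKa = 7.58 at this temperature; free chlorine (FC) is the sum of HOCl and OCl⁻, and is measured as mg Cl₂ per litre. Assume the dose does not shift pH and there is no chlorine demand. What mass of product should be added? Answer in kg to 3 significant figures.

Volume: 1440 m³ = 1,440,000 L.
[OCl⁻]/[HOCl] = 10^(pH − pKa) = 10^(7.82 − 7.58) = 1.738; fraction as HOCl = 1/(1 + 1.738) = 0.3653.
Free chlorine required for 0.83 ppm HOCl: 0.83 / 0.3653 = 2.272 ppm.
FC to add: 2.272 − 0.1 = 2.172 mg/L as Cl₂.
Cl₂ equivalent: 2.172 mg/L × 1,440,000 L = 3128 g.
Product at 66.6% available Cl: 3128 / 0.666 = 4697 g.

4.70 kg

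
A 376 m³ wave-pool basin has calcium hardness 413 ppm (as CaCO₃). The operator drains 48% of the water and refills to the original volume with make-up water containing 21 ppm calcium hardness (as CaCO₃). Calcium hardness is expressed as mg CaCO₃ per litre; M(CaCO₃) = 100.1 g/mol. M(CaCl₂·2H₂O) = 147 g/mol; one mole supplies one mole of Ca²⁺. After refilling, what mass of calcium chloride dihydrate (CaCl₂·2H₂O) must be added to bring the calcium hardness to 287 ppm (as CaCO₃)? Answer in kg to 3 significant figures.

Volume: 376 m³ = 376,000 L.
After draining 48% and refilling: 413 × 0.52 + 21 × 0.48 = 224.84 ppm.
Deficit to target: 287 − 224.84 = 62.16 mg/L.
As CaCO₃: 62.16 mg/L × 376,000 L = 23,370 g; ÷ 100.1 = 233.5 mol Ca²⁺.
Mass: 233.5 × 147 = 34,320 g.

34.3 kg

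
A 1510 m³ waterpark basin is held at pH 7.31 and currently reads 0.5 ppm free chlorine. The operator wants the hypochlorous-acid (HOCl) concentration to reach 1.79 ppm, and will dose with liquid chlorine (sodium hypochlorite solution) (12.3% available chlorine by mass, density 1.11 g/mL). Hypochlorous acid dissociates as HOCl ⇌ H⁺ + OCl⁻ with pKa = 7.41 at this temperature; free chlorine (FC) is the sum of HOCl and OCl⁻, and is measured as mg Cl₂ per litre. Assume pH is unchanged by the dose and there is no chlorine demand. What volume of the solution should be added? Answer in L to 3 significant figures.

30.0 L

Volume: 1510 m³ = 1,510,000 L.
[OCl⁻]/[HOCl] = 10^(pH − pKa) = 10^(7.31 − 7.41) = 0.7943; fraction as HOCl = 1/(1 + 0.7943) = 0.5573.
Free chlorine required for 1.79 ppm HOCl: 1.79 / 0.5573 = 3.212 ppm.
FC to add: 3.212 − 0.5 = 2.712 mg/L as Cl₂.
Cl₂ equivalent: 2.712 mg/L × 1,510,000 L = 4095 g.
Product at 12.3% available Cl: 4095 / 0.123 = 33,290 g.
Volume: 33,290 g ÷ 1.11 g/mL = 29,990 mL.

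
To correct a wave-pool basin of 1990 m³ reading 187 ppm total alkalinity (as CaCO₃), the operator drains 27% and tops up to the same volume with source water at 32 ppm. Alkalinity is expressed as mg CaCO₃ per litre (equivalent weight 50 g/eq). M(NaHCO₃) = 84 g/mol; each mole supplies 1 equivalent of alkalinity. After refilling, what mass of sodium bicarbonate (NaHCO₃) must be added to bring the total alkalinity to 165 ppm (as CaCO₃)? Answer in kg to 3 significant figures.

66.4 kg

Volume: 1990 m³ = 1,990,000 L.
After draining 27% and refilling: 187 × 0.73 + 32 × 0.27 = 145.15 ppm.
Deficit to target: 165 − 145.15 = 19.85 mg/L.
As CaCO₃: 19.85 mg/L × 1,990,000 L = 39,500 g; ÷ 50 g/eq ÷ 1 = 790 mol NaHCO₃.
Mass: 790 × 84 = 66,360 g.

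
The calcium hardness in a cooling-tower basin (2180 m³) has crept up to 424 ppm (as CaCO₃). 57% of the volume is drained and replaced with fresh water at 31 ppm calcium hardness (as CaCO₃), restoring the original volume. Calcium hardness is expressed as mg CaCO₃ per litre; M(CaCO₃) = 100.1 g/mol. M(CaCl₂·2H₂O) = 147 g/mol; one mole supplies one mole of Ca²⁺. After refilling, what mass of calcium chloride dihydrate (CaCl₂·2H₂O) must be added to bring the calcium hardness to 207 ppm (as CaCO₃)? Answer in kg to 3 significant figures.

22.4 kg

Volume: 2180 m³ = 2,180,000 L.
After draining 57% and refilling: 424 × 0.43 + 31 × 0.57 = 199.99 ppm.
Deficit to target: 207 − 199.99 = 7.01 mg/L.
As CaCO₃: 7.01 mg/L × 2,180,000 L = 15,280 g; ÷ 100.1 = 152.7 mol Ca²⁺.
Mass: 152.7 × 147 = 22,440 g.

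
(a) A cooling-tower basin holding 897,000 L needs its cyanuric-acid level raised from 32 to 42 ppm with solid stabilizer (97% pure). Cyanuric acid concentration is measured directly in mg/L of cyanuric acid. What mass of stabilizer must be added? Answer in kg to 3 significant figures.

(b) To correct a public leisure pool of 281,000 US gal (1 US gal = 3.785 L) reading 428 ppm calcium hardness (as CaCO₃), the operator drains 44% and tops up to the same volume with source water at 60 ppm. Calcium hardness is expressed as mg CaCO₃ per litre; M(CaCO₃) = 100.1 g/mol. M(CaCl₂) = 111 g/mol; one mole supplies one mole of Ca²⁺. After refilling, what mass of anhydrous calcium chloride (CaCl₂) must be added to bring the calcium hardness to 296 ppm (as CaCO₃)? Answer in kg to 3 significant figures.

(a) 9.25 kg; (b) 35.3 kg

(a) CYA to add: (42 − 32) = 10 mg/L × 897,000 L = 8970 g cyanuric acid.
(a) At 97% purity: 8970 / 0.97 = 9247 g product.

(b) Volume: 281,000 US gal × 3.785 L/gal = 1,063,585 L.
(b) After draining 44% and refilling: 428 × 0.56 + 60 × 0.44 = 266.08 ppm.
(b) Deficit to target: 296 − 266.08 = 29.92 mg/L.
(b) As CaCO₃: 29.92 mg/L × 1,063,585 L = 31,820 g; ÷ 100.1 = 317.9 mol Ca²⁺.
(b) Mass: 317.9 × 111 = 35,290 g.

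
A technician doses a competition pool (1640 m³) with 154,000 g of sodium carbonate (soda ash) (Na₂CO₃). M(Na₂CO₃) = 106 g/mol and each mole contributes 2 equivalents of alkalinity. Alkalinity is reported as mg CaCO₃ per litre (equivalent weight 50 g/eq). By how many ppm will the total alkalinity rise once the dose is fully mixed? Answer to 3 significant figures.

88.6 ppm

Volume: 1640 m³ = 1,640,000 L.
Moles of Na₂CO₃: 154,000 g ÷ 106 g/mol = 1453 mol → 2906 eq of alkalinity.
As CaCO₃: 2906 eq × 50 g/eq = 145,300 g.
Rise: 145,300 g / 1,640,000 L × 1000 = 88.59 mg/L.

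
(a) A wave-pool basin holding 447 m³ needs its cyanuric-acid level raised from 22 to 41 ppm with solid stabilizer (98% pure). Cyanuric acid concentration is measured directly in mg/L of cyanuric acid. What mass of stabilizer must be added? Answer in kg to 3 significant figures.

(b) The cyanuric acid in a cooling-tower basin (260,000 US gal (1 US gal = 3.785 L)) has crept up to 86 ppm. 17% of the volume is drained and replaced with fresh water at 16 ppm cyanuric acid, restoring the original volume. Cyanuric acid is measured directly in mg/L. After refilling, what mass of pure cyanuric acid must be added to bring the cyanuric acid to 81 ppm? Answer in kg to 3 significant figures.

(a) Volume: 447 m³ = 447,000 L.
(a) CYA to add: (41 − 22) = 19 mg/L × 447,000 L = 8493 g cyanuric acid.
(a) At 98% purity: 8493 / 0.98 = 8666 g product.

(b) Volume: 260,000 US gal × 3.785 L/gal = 984,100 L.
(b) After draining 17% and refilling: 86 × 0.83 + 16 × 0.17 = 74.1 ppm.
(b) Deficit to target: 81 − 74.1 = 6.9 mg/L.
(b) Mass: 6.9 mg/L × 984,100 L = 6790 g cyanuric acid.

(a) 8.67 kg; (b) 6.79 kg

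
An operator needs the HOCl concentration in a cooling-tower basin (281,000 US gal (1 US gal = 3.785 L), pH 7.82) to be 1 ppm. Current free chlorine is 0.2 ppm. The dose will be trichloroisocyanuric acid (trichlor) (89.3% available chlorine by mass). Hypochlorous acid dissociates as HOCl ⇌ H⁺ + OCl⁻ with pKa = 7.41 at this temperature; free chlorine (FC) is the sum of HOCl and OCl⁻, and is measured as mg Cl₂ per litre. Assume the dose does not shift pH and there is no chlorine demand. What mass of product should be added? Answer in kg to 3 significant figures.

Volume: 281,000 US gal × 3.785 L/gal = 1,063,585 L.
[OCl⁻]/[HOCl] = 10^(pH − pKa) = 10^(7.82 − 7.41) = 2.57; fraction as HOCl = 1/(1 + 2.57) = 0.2801.
Free chlorine required for 1 ppm HOCl: 1 / 0.2801 = 3.57 ppm.
FC to add: 3.57 − 0.2 = 3.37 mg/L as Cl₂.
Cl₂ equivalent: 3.37 mg/L × 1,063,585 L = 3585 g.
Product at 89.3% available Cl: 3585 / 0.893 = 4014 g.

4.01 kg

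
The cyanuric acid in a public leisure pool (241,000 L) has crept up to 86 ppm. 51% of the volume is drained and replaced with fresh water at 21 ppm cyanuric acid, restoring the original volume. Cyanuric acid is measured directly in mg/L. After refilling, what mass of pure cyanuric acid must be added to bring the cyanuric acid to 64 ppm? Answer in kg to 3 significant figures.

2.69 kg

After draining 51% and refilling: 86 × 0.49 + 21 × 0.51 = 52.85 ppm.
Deficit to target: 64 − 52.85 = 11.15 mg/L.
Mass: 11.15 mg/L × 241,000 L = 2687 g cyanuric acid.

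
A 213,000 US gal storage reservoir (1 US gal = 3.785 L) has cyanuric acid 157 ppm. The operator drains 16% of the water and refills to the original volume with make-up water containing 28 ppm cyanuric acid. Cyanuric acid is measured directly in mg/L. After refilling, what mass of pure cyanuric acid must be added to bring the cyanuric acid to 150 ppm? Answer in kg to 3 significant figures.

11.0 kg

Volume: 213,000 US gal × 3.785 L/gal = 806,205 L.
After draining 16% and refilling: 157 × 0.84 + 28 × 0.16 = 136.36 ppm.
Deficit to target: 150 − 136.36 = 13.64 mg/L.
Mass: 13.64 mg/L × 806,205 L = 11,000 g cyanuric acid.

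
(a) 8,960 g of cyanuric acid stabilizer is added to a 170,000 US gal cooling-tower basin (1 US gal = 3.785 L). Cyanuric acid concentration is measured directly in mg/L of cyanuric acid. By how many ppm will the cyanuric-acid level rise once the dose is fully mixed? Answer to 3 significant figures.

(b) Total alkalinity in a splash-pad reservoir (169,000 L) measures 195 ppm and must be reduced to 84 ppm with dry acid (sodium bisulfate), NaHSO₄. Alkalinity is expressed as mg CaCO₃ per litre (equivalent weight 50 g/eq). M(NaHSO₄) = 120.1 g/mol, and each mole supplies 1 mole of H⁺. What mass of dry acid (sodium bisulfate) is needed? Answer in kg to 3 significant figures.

(a) Volume: 170,000 US gal × 3.785 L/gal = 643,450 L.
(a) Rise: 8,960 g / 643,450 L × 1000 = 13.92 mg/L.

(b) Alkalinity to neutralize: (195 − 84) = 111 mg/L as CaCO₃ × 169,000 L = 18,760 g as CaCO₃.
(b) Equivalents of H⁺ required: 18,760 ÷ 50 g/eq = 375.2 eq = 375.2 mol NaHSO₄.
(b) Mass of NaHSO₄: 375.2 × 120.1 = 45,060 g.

(a) 13.9 ppm; (b) 45.1 kg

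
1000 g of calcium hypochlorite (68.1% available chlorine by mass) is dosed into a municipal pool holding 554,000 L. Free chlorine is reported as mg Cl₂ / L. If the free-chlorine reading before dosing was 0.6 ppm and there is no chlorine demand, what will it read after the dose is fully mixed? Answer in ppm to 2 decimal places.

1.83 ppm

Available chlorine delivered: 1000 g × 0.681 = 681 g as Cl₂.
Concentration rise: 681 g / 554,000 L = 1.229 mg/L = 1.23 ppm.
Final FC: 0.6 + 1.23 = 1.83 ppm.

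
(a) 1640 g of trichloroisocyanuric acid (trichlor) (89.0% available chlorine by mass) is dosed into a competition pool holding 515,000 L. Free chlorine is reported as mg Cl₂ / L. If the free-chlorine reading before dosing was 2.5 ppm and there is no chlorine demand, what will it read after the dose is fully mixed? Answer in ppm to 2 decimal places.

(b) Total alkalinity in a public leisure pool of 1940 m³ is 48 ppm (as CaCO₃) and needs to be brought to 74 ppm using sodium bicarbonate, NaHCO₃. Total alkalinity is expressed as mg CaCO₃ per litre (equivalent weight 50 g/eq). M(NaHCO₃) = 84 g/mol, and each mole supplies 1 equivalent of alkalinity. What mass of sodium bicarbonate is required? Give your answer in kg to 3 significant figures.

(a) Available chlorine delivered: 1640 g × 0.89 = 1460 g as Cl₂.
(a) Concentration rise: 1460 g / 515,000 L = 2.834 mg/L = 2.83 ppm.
(a) Final FC: 2.5 + 2.83 = 5.33 ppm.

(b) Volume: 1940 m³ = 1,940,000 L.
(b) Alkalinity to add: (74 − 48) = 26 mg/L as CaCO₃ × 1,940,000 L = 50,440 g as CaCO₃.
(b) Equivalents: 50,440 g ÷ 50 g/eq = 1009 eq.
(b) NaHCO₃ supplies 1 eq per mole → 1009 mol.
(b) Mass: 1009 mol × 84 g/mol = 84,740 g.

(a) 5.33 ppm; (b) 84.7 kg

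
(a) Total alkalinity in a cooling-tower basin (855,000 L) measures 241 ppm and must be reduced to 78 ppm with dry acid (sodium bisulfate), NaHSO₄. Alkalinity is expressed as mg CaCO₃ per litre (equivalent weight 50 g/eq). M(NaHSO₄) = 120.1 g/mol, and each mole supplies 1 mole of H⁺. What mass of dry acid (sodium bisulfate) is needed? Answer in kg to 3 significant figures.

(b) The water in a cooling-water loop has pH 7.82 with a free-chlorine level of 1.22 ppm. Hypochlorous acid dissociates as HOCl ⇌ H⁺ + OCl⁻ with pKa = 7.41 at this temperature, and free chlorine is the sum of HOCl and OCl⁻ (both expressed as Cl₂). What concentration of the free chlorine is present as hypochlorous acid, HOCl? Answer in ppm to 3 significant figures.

(a) 335 kg; (b) 0.342 ppm

(a) Alkalinity to neutralize: (241 − 78) = 163 mg/L as CaCO₃ × 855,000 L = 139,400 g as CaCO₃.
(a) Equivalents of H⁺ required: 139,400 ÷ 50 g/eq = 2787 eq = 2787 mol NaHSO₄.
(a) Mass of NaHSO₄: 2787 × 120.1 = 334,800 g.

(b) [OCl⁻]/[HOCl] = 10^(pH − pKa) = 10^(7.82 − 7.41) = 10^0.41 = 2.57.
(b) Fraction as HOCl = 1 / (1 + 2.57) = 0.2801.
(b) HOCl = 0.2801 × 1.22 ppm = 0.3417 ppm.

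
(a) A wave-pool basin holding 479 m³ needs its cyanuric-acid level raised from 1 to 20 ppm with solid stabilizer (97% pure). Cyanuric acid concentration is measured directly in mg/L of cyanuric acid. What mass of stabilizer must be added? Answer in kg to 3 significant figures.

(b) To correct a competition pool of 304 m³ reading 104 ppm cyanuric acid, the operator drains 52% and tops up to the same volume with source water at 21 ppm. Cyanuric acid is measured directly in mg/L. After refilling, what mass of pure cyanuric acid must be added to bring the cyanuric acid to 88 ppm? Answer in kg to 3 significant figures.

(a) Volume: 479 m³ = 479,000 L.
(a) CYA to add: (20 − 1) = 19 mg/L × 479,000 L = 9101 g cyanuric acid.
(a) At 97% purity: 9101 / 0.97 = 9382 g product.

(b) Volume: 304 m³ = 304,000 L.
(b) After draining 52% and refilling: 104 × 0.48 + 21 × 0.52 = 60.84 ppm.
(b) Deficit to target: 88 − 60.84 = 27.16 mg/L.
(b) Mass: 27.16 mg/L × 304,000 L = 8257 g cyanuric acid.

(a) 9.38 kg; (b) 8.26 kg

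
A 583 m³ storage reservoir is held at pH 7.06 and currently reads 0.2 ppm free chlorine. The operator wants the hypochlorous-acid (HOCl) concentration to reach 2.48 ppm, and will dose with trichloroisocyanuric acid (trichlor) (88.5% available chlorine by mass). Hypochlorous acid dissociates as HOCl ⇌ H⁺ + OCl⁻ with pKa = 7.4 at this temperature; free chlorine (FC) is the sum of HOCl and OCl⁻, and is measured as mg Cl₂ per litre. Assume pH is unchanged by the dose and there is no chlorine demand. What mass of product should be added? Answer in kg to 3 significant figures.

Volume: 583 m³ = 583,000 L.
[OCl⁻]/[HOCl] = 10^(pH − pKa) = 10^(7.06 − 7.4) = 0.4571; fraction as HOCl = 1/(1 + 0.4571) = 0.6863.
Free chlorine required for 2.48 ppm HOCl: 2.48 / 0.6863 = 3.614 ppm.
FC to add: 3.614 − 0.2 = 3.414 mg/L as Cl₂.
Cl₂ equivalent: 3.414 mg/L × 583,000 L = 1990 g.
Product at 88.5% available Cl: 1990 / 0.885 = 2249 g.

2.25 kg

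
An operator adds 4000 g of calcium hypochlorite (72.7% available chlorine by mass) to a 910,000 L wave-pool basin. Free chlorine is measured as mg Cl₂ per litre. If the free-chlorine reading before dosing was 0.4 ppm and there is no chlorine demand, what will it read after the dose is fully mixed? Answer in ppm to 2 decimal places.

3.60 ppm

Available chlorine delivered: 4000 g × 0.727 = 2908 g as Cl₂.
Concentration rise: 2908 g / 910,000 L = 3.196 mg/L = 3.20 ppm.
Final FC: 0.4 + 3.20 = 3.60 ppm.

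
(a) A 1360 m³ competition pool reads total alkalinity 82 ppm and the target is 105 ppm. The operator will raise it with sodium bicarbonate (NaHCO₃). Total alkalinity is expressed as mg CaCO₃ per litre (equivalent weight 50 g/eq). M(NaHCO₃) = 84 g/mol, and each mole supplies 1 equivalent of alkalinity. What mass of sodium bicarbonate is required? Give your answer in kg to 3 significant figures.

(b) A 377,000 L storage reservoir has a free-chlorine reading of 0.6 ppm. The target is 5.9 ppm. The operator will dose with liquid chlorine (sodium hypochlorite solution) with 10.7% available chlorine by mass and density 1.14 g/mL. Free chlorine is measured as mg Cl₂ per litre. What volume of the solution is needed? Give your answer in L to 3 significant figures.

(a) 52.6 kg; (b) 16.4 L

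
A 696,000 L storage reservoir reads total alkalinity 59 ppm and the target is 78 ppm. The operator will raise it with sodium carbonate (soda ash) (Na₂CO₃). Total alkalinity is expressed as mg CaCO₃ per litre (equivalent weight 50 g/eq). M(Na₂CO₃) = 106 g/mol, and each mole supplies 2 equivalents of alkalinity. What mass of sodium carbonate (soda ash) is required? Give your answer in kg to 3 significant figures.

Alkalinity to add: (78 − 59) = 19 mg/L as CaCO₃ × 696,000 L = 13,220 g as CaCO₃.
Equivalents: 13,220 g ÷ 50 g/eq = 264.5 eq.
Each mole of Na₂CO₃ supplies 2 eq, so 264.5 / 2 = 132.2 mol.
Mass: 132.2 mol × 106 g/mol = 14,020 g.

14.0 kg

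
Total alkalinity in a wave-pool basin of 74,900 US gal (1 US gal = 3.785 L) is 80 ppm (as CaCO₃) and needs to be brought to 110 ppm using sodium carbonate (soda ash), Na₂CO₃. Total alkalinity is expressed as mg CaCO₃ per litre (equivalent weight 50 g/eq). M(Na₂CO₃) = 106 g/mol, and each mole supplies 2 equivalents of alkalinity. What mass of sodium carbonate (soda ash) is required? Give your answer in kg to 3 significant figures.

9.02 kg

Volume: 74,900 US gal × 3.785 L/gal = 283,496 L.
Alkalinity to add: (110 − 80) = 30 mg/L as CaCO₃ × 283,496 L = 8505 g as CaCO₃.
Equivalents: 8505 g ÷ 50 g/eq = 170.1 eq.
Each mole of Na₂CO₃ supplies 2 eq, so 170.1 / 2 = 85.05 mol.
Mass: 85.05 mol × 106 g/mol = 9015 g.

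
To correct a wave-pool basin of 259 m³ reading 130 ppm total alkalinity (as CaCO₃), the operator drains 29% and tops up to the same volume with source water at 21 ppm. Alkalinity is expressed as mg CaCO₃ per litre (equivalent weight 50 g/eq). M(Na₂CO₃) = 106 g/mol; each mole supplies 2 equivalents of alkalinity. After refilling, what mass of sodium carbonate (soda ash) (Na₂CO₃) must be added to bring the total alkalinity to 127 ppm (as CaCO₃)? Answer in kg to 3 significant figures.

7.85 kg

Volume: 259 m³ = 259,000 L.
After draining 29% and refilling: 130 × 0.71 + 21 × 0.29 = 98.39 ppm.
Deficit to target: 127 − 98.39 = 28.61 mg/L.
As CaCO₃: 28.61 mg/L × 259,000 L = 7410 g; ÷ 50 g/eq ÷ 2 = 74.1 mol Na₂CO₃.
Mass: 74.1 × 106 = 7855 g.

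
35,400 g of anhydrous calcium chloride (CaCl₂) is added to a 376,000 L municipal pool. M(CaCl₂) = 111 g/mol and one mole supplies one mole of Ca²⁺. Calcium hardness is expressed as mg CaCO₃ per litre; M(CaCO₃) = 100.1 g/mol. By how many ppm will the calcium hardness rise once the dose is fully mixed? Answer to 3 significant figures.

84.9 ppm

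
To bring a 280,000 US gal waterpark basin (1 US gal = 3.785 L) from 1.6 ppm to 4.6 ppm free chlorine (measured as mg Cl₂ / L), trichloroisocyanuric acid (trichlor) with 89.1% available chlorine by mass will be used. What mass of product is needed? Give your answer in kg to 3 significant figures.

3.57 kg

Volume: 280,000 US gal × 3.785 L/gal = 1,059,800 L.
Chlorine deficit: 4.6 − 1.6 = 3 ppm = 3 mg/L as Cl₂.
Cl₂ equivalent needed: 3 mg/L × 1,059,800 L = 3,179,000 mg = 3179 g.
Product at 89.1% available chlorine: 3179 / 0.891 = 3568 g.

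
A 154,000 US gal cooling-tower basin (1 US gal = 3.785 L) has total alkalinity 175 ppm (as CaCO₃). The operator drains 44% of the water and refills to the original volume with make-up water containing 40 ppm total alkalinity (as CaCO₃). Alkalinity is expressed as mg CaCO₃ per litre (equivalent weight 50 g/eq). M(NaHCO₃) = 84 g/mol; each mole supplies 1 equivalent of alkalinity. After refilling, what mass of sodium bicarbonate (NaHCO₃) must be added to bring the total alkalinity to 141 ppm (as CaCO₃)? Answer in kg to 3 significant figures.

24.9 kg

Volume: 154,000 US gal × 3.785 L/gal = 582,890 L.
After draining 44% and refilling: 175 × 0.56 + 40 × 0.44 = 115.6 ppm.
Deficit to target: 141 − 115.6 = 25.4 mg/L.
As CaCO₃: 25.4 mg/L × 582,890 L = 14,810 g; ÷ 50 g/eq ÷ 1 = 296.1 mol NaHCO₃.
Mass: 296.1 × 84 = 24,870 g.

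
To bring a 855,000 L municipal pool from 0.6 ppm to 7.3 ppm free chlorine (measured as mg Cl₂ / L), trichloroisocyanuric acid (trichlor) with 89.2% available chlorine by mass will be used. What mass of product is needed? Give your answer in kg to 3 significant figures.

6.42 kg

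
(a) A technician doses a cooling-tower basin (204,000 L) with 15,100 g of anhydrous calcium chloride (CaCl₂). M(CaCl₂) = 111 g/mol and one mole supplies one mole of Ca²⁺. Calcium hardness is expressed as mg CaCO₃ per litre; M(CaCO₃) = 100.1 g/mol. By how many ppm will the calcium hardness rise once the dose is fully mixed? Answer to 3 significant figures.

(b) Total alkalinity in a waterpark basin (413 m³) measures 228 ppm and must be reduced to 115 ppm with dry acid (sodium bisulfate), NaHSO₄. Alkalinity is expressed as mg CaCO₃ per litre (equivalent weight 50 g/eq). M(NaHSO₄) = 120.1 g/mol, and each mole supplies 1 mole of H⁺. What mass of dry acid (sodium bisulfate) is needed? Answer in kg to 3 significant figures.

(a) 66.8 ppm; (b) 112 kg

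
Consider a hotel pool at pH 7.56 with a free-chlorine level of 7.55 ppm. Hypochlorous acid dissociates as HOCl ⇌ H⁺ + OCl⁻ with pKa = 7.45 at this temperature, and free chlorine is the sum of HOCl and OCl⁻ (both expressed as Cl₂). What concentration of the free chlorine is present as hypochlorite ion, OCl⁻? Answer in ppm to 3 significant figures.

4.25 ppm

[OCl⁻]/[HOCl] = 10^(pH − pKa) = 10^(7.56 − 7.45) = 10^0.11 = 1.288.
Fraction as HOCl = 1 / (1 + 1.288) = 0.437.
OCl⁻ = (1 − 0.437) × 7.55 ppm = 4.251 ppm.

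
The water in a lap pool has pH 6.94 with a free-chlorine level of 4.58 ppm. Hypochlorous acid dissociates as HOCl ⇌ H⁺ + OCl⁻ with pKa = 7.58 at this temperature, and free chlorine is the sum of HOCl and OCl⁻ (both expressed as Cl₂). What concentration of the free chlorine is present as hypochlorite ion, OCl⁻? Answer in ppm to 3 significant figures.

[OCl⁻]/[HOCl] = 10^(pH − pKa) = 10^(6.94 − 7.58) = 10^-0.64 = 0.2291.
Fraction as HOCl = 1 / (1 + 0.2291) = 0.8136.
OCl⁻ = (1 − 0.8136) × 4.58 ppm = 0.8537 ppm.

0.854 ppm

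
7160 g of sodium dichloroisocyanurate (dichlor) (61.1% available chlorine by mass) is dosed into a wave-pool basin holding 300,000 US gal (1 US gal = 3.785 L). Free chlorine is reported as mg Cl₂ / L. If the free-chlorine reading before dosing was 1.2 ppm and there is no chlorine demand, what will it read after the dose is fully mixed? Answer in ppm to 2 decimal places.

5.05 ppm

Volume: 300,000 US gal × 3.785 L/gal = 1,135,500 L.
Available chlorine delivered: 7160 g × 0.611 = 4375 g as Cl₂.
Concentration rise: 4375 g / 1,135,500 L = 3.853 mg/L = 3.85 ppm.
Final FC: 1.2 + 3.85 = 5.05 ppm.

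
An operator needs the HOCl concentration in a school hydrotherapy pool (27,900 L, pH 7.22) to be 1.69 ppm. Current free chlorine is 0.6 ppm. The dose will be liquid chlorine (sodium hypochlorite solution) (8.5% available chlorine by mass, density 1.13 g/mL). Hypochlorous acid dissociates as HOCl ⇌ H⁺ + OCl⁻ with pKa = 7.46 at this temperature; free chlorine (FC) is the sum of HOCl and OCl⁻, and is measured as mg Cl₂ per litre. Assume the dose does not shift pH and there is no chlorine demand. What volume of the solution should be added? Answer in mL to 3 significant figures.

[OCl⁻]/[HOCl] = 10^(pH − pKa) = 10^(7.22 − 7.46) = 0.5754; fraction as HOCl = 1/(1 + 0.5754) = 0.6347.
Free chlorine required for 1.69 ppm HOCl: 1.69 / 0.6347 = 2.662 ppm.
FC to add: 2.662 − 0.6 = 2.062 mg/L as Cl₂.
Cl₂ equivalent: 2.062 mg/L × 27,900 L = 57.54 g.
Product at 8.5% available Cl: 57.54 / 0.085 = 677 g.
Volume: 677 g ÷ 1.13 g/mL = 599.1 mL.

599 mL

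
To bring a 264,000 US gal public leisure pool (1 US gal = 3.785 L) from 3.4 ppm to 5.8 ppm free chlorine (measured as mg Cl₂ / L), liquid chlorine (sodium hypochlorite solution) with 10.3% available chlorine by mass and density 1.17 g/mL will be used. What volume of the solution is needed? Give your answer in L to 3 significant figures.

Volume: 264,000 US gal × 3.785 L/gal = 999,240 L.
Chlorine deficit: 5.8 − 3.4 = 2.4 ppm = 2.4 mg/L as Cl₂.
Cl₂ equivalent needed: 2.4 mg/L × 999,240 L = 2,398,000 mg = 2398 g.
Product at 10.3% available chlorine: 2398 / 0.103 = 23,280 g.
Volume at density 1.17 g/mL: 23,280 g ÷ 1.17 g/mL = 19,900 mL.

19.9 L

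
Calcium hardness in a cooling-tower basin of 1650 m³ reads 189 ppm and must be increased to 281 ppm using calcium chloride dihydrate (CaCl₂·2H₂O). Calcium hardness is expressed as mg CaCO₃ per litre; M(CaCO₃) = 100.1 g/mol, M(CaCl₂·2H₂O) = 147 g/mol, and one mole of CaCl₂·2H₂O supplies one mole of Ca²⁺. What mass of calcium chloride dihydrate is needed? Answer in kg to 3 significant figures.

Volume: 1650 m³ = 1,650,000 L.
Hardness to add: (281 − 189) = 92 mg/L as CaCO₃ × 1,650,000 L = 151,800 g as CaCO₃.
Moles of Ca²⁺ (1 mol Ca²⁺ ≡ 1 mol CaCO₃): 151,800 / 100.1 g/mol = 1516 mol.
Mass of CaCl₂·2H₂O: 1516 × 147 = 222,900 g.

223 kg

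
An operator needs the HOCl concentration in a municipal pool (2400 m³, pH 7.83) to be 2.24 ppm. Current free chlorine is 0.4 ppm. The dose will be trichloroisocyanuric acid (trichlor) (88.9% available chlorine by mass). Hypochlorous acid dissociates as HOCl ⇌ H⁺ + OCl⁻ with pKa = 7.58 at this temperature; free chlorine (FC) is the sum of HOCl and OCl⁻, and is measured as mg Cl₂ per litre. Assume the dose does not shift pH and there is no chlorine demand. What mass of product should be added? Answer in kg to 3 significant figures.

Volume: 2400 m³ = 2,400,000 L.
[OCl⁻]/[HOCl] = 10^(pH − pKa) = 10^(7.83 − 7.58) = 1.778; fraction as HOCl = 1/(1 + 1.778) = 0.3599.
Free chlorine required for 2.24 ppm HOCl: 2.24 / 0.3599 = 6.223 ppm.
FC to add: 6.223 − 0.4 = 5.823 mg/L as Cl₂.
Cl₂ equivalent: 5.823 mg/L × 2,400,000 L = 13,980 g.
Product at 88.9% available Cl: 13,980 / 0.889 = 15,720 g.

15.7 kg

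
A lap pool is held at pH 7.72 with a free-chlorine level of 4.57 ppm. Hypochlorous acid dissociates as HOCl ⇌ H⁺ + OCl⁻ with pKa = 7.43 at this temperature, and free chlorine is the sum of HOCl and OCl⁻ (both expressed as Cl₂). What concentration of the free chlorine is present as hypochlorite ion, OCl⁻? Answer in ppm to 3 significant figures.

[OCl⁻]/[HOCl] = 10^(pH − pKa) = 10^(7.72 − 7.43) = 10^0.29 = 1.95.
Fraction as HOCl = 1 / (1 + 1.95) = 0.339.
OCl⁻ = (1 − 0.339) × 4.57 ppm = 3.021 ppm.

3.02 ppm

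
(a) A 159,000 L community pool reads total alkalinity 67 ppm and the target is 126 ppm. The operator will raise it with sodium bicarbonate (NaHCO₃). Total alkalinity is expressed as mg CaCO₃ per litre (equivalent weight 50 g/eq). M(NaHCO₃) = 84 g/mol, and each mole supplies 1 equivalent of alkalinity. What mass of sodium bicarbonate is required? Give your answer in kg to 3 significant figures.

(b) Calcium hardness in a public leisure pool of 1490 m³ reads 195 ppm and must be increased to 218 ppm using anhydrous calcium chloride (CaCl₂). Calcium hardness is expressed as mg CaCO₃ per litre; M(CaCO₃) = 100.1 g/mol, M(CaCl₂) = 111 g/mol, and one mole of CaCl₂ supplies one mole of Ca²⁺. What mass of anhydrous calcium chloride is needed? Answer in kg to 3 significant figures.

(a) Alkalinity to add: (126 − 67) = 59 mg/L as CaCO₃ × 159,000 L = 9381 g as CaCO₃.
(a) Equivalents: 9381 g ÷ 50 g/eq = 187.6 eq.
(a) NaHCO₃ supplies 1 eq per mole → 187.6 mol.
(a) Mass: 187.6 mol × 84 g/mol = 15,760 g.

(b) Volume: 1490 m³ = 1,490,000 L.
(b) Hardness to add: (218 − 195) = 23 mg/L as CaCO₃ × 1,490,000 L = 34,270 g as CaCO₃.
(b) Moles of Ca²⁺ (1 mol Ca²⁺ ≡ 1 mol CaCO₃): 34,270 / 100.1 g/mol = 342.4 mol.
(b) Mass of CaCl₂: 342.4 × 111 = 38,000 g.

(a) 15.8 kg; (b) 38.0 kg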